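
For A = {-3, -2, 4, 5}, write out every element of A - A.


A - A = {a - a' : a, a' ∈ A}.
Compute a - a' for each ordered pair (a, a'):
a = -3: -3--3=0, -3--2=-1, -3-4=-7, -3-5=-8
a = -2: -2--3=1, -2--2=0, -2-4=-6, -2-5=-7
a = 4: 4--3=7, 4--2=6, 4-4=0, 4-5=-1
a = 5: 5--3=8, 5--2=7, 5-4=1, 5-5=0
Collecting distinct values (and noting 0 appears from a-a):
A - A = {-8, -7, -6, -1, 0, 1, 6, 7, 8}
|A - A| = 9

A - A = {-8, -7, -6, -1, 0, 1, 6, 7, 8}


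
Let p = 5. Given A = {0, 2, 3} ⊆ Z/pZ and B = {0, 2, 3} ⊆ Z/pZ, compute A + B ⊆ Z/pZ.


Work in Z/5Z: reduce every sum a + b modulo 5.
Enumerate all 9 pairs:
a = 0: 0+0=0, 0+2=2, 0+3=3
a = 2: 2+0=2, 2+2=4, 2+3=0
a = 3: 3+0=3, 3+2=0, 3+3=1
Distinct residues collected: {0, 1, 2, 3, 4}
|A + B| = 5 (out of 5 total residues).

A + B = {0, 1, 2, 3, 4}


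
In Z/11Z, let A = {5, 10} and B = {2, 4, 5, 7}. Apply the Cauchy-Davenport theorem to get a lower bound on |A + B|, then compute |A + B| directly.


Cauchy-Davenport: |A + B| ≥ min(p, |A| + |B| - 1) for A, B nonempty in Z/pZ.
|A| = 2, |B| = 4, p = 11.
CD lower bound = min(11, 2 + 4 - 1) = min(11, 5) = 5.
Compute A + B mod 11 directly:
a = 5: 5+2=7, 5+4=9, 5+5=10, 5+7=1
a = 10: 10+2=1, 10+4=3, 10+5=4, 10+7=6
A + B = {1, 3, 4, 6, 7, 9, 10}, so |A + B| = 7.
Verify: 7 ≥ 5? Yes ✓.

CD lower bound = 5, actual |A + B| = 7.


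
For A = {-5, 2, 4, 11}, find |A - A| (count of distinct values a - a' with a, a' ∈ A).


A - A = {a - a' : a, a' ∈ A}; |A| = 4.
Bounds: 2|A|-1 ≤ |A - A| ≤ |A|² - |A| + 1, i.e. 7 ≤ |A - A| ≤ 13.
Note: 0 ∈ A - A always (from a - a). The set is symmetric: if d ∈ A - A then -d ∈ A - A.
Enumerate nonzero differences d = a - a' with a > a' (then include -d):
Positive differences: {2, 7, 9, 16}
Full difference set: {0} ∪ (positive diffs) ∪ (negative diffs).
|A - A| = 1 + 2·4 = 9 (matches direct enumeration: 9).

|A - A| = 9


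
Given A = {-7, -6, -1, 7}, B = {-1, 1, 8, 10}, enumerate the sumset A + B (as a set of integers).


A + B = {a + b : a ∈ A, b ∈ B}.
Enumerate all |A|·|B| = 4·4 = 16 pairs (a, b) and collect distinct sums.
a = -7: -7+-1=-8, -7+1=-6, -7+8=1, -7+10=3
a = -6: -6+-1=-7, -6+1=-5, -6+8=2, -6+10=4
a = -1: -1+-1=-2, -1+1=0, -1+8=7, -1+10=9
a = 7: 7+-1=6, 7+1=8, 7+8=15, 7+10=17
Collecting distinct sums: A + B = {-8, -7, -6, -5, -2, 0, 1, 2, 3, 4, 6, 7, 8, 9, 15, 17}
|A + B| = 16

A + B = {-8, -7, -6, -5, -2, 0, 1, 2, 3, 4, 6, 7, 8, 9, 15, 17}


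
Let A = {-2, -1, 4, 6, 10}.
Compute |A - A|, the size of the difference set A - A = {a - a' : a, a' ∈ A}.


A - A = {a - a' : a, a' ∈ A}; |A| = 5.
Bounds: 2|A|-1 ≤ |A - A| ≤ |A|² - |A| + 1, i.e. 9 ≤ |A - A| ≤ 21.
Note: 0 ∈ A - A always (from a - a). The set is symmetric: if d ∈ A - A then -d ∈ A - A.
Enumerate nonzero differences d = a - a' with a > a' (then include -d):
Positive differences: {1, 2, 4, 5, 6, 7, 8, 11, 12}
Full difference set: {0} ∪ (positive diffs) ∪ (negative diffs).
|A - A| = 1 + 2·9 = 19 (matches direct enumeration: 19).

|A - A| = 19


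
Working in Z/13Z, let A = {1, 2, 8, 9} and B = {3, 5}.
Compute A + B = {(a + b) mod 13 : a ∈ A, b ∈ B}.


Work in Z/13Z: reduce every sum a + b modulo 13.
Enumerate all 8 pairs:
a = 1: 1+3=4, 1+5=6
a = 2: 2+3=5, 2+5=7
a = 8: 8+3=11, 8+5=0
a = 9: 9+3=12, 9+5=1
Distinct residues collected: {0, 1, 4, 5, 6, 7, 11, 12}
|A + B| = 8 (out of 13 total residues).

A + B = {0, 1, 4, 5, 6, 7, 11, 12}


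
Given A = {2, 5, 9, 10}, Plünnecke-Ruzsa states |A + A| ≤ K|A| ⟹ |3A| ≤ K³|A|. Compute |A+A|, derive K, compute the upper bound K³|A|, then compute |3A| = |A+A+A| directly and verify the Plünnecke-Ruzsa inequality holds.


|A| = 4.
Step 1: Compute A + A by enumerating all 16 pairs.
A + A = {4, 7, 10, 11, 12, 14, 15, 18, 19, 20}, so |A + A| = 10.
Step 2: Doubling constant K = |A + A|/|A| = 10/4 = 10/4 ≈ 2.5000.
Step 3: Plünnecke-Ruzsa gives |3A| ≤ K³·|A| = (2.5000)³ · 4 ≈ 62.5000.
Step 4: Compute 3A = A + A + A directly by enumerating all triples (a,b,c) ∈ A³; |3A| = 19.
Step 5: Check 19 ≤ 62.5000? Yes ✓.

K = 10/4, Plünnecke-Ruzsa bound K³|A| ≈ 62.5000, |3A| = 19, inequality holds.


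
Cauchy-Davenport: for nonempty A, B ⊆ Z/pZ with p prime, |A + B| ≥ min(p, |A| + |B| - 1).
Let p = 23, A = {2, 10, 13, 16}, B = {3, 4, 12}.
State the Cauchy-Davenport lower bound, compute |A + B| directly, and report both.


Cauchy-Davenport: |A + B| ≥ min(p, |A| + |B| - 1) for A, B nonempty in Z/pZ.
|A| = 4, |B| = 3, p = 23.
CD lower bound = min(23, 4 + 3 - 1) = min(23, 6) = 6.
Compute A + B mod 23 directly:
a = 2: 2+3=5, 2+4=6, 2+12=14
a = 10: 10+3=13, 10+4=14, 10+12=22
a = 13: 13+3=16, 13+4=17, 13+12=2
a = 16: 16+3=19, 16+4=20, 16+12=5
A + B = {2, 5, 6, 13, 14, 16, 17, 19, 20, 22}, so |A + B| = 10.
Verify: 10 ≥ 6? Yes ✓.

CD lower bound = 6, actual |A + B| = 10.


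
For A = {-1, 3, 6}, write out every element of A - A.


A - A = {a - a' : a, a' ∈ A}.
Compute a - a' for each ordered pair (a, a'):
a = -1: -1--1=0, -1-3=-4, -1-6=-7
a = 3: 3--1=4, 3-3=0, 3-6=-3
a = 6: 6--1=7, 6-3=3, 6-6=0
Collecting distinct values (and noting 0 appears from a-a):
A - A = {-7, -4, -3, 0, 3, 4, 7}
|A - A| = 7

A - A = {-7, -4, -3, 0, 3, 4, 7}


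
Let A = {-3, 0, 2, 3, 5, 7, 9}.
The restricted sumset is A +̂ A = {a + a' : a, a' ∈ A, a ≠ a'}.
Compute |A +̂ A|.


Restricted sumset: A +̂ A = {a + a' : a ∈ A, a' ∈ A, a ≠ a'}.
Equivalently, take A + A and drop any sum 2a that is achievable ONLY as a + a for a ∈ A (i.e. sums representable only with equal summands).
Enumerate pairs (a, a') with a < a' (symmetric, so each unordered pair gives one sum; this covers all a ≠ a'):
  -3 + 0 = -3
  -3 + 2 = -1
  -3 + 3 = 0
  -3 + 5 = 2
  -3 + 7 = 4
  -3 + 9 = 6
  0 + 2 = 2
  0 + 3 = 3
  0 + 5 = 5
  0 + 7 = 7
  0 + 9 = 9
  2 + 3 = 5
  2 + 5 = 7
  2 + 7 = 9
  2 + 9 = 11
  3 + 5 = 8
  3 + 7 = 10
  3 + 9 = 12
  5 + 7 = 12
  5 + 9 = 14
  7 + 9 = 16
Collected distinct sums: {-3, -1, 0, 2, 3, 4, 5, 6, 7, 8, 9, 10, 11, 12, 14, 16}
|A +̂ A| = 16
(Reference bound: |A +̂ A| ≥ 2|A| - 3 for |A| ≥ 2, with |A| = 7 giving ≥ 11.)

|A +̂ A| = 16


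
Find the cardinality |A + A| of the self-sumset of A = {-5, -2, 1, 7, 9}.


A + A = {a + a' : a, a' ∈ A}; |A| = 5.
General bounds: 2|A| - 1 ≤ |A + A| ≤ |A|(|A|+1)/2, i.e. 9 ≤ |A + A| ≤ 15.
Lower bound 2|A|-1 is attained iff A is an arithmetic progression.
Enumerate sums a + a' for a ≤ a' (symmetric, so this suffices):
a = -5: -5+-5=-10, -5+-2=-7, -5+1=-4, -5+7=2, -5+9=4
a = -2: -2+-2=-4, -2+1=-1, -2+7=5, -2+9=7
a = 1: 1+1=2, 1+7=8, 1+9=10
a = 7: 7+7=14, 7+9=16
a = 9: 9+9=18
Distinct sums: {-10, -7, -4, -1, 2, 4, 5, 7, 8, 10, 14, 16, 18}
|A + A| = 13

|A + A| = 13


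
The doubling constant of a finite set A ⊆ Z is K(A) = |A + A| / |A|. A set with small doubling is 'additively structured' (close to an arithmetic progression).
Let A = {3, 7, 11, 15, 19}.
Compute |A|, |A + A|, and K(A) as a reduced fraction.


|A| = 5.
Compute A + A by enumerating all 25 pairs.
A + A = {6, 10, 14, 18, 22, 26, 30, 34, 38}, so |A + A| = 9.
K = |A + A| / |A| = 9/5 (already in lowest terms) ≈ 1.8000.
Reference: AP of size 5 gives K = 9/5 ≈ 1.8000; a fully generic set of size 5 gives K ≈ 3.0000.

|A| = 5, |A + A| = 9, K = 9/5.


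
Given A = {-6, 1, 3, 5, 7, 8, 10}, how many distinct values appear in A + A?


A + A = {a + a' : a, a' ∈ A}; |A| = 7.
General bounds: 2|A| - 1 ≤ |A + A| ≤ |A|(|A|+1)/2, i.e. 13 ≤ |A + A| ≤ 28.
Lower bound 2|A|-1 is attained iff A is an arithmetic progression.
Enumerate sums a + a' for a ≤ a' (symmetric, so this suffices):
a = -6: -6+-6=-12, -6+1=-5, -6+3=-3, -6+5=-1, -6+7=1, -6+8=2, -6+10=4
a = 1: 1+1=2, 1+3=4, 1+5=6, 1+7=8, 1+8=9, 1+10=11
a = 3: 3+3=6, 3+5=8, 3+7=10, 3+8=11, 3+10=13
a = 5: 5+5=10, 5+7=12, 5+8=13, 5+10=15
a = 7: 7+7=14, 7+8=15, 7+10=17
a = 8: 8+8=16, 8+10=18
a = 10: 10+10=20
Distinct sums: {-12, -5, -3, -1, 1, 2, 4, 6, 8, 9, 10, 11, 12, 13, 14, 15, 16, 17, 18, 20}
|A + A| = 20

|A + A| = 20


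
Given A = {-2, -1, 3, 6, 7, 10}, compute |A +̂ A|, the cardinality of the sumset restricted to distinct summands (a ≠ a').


Restricted sumset: A +̂ A = {a + a' : a ∈ A, a' ∈ A, a ≠ a'}.
Equivalently, take A + A and drop any sum 2a that is achievable ONLY as a + a for a ∈ A (i.e. sums representable only with equal summands).
Enumerate pairs (a, a') with a < a' (symmetric, so each unordered pair gives one sum; this covers all a ≠ a'):
  -2 + -1 = -3
  -2 + 3 = 1
  -2 + 6 = 4
  -2 + 7 = 5
  -2 + 10 = 8
  -1 + 3 = 2
  -1 + 6 = 5
  -1 + 7 = 6
  -1 + 10 = 9
  3 + 6 = 9
  3 + 7 = 10
  3 + 10 = 13
  6 + 7 = 13
  6 + 10 = 16
  7 + 10 = 17
Collected distinct sums: {-3, 1, 2, 4, 5, 6, 8, 9, 10, 13, 16, 17}
|A +̂ A| = 12
(Reference bound: |A +̂ A| ≥ 2|A| - 3 for |A| ≥ 2, with |A| = 6 giving ≥ 9.)

|A +̂ A| = 12


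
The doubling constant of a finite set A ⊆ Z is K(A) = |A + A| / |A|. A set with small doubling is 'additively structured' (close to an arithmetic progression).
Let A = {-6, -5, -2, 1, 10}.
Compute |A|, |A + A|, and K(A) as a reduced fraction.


|A| = 5.
Compute A + A by enumerating all 25 pairs.
A + A = {-12, -11, -10, -8, -7, -5, -4, -1, 2, 4, 5, 8, 11, 20}, so |A + A| = 14.
K = |A + A| / |A| = 14/5 (already in lowest terms) ≈ 2.8000.
Reference: AP of size 5 gives K = 9/5 ≈ 1.8000; a fully generic set of size 5 gives K ≈ 3.0000.

|A| = 5, |A + A| = 14, K = 14/5.


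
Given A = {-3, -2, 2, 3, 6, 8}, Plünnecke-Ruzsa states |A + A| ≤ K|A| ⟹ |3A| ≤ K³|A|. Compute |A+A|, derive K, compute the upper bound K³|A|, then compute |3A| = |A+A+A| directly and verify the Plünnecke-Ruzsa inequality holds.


|A| = 6.
Step 1: Compute A + A by enumerating all 36 pairs.
A + A = {-6, -5, -4, -1, 0, 1, 3, 4, 5, 6, 8, 9, 10, 11, 12, 14, 16}, so |A + A| = 17.
Step 2: Doubling constant K = |A + A|/|A| = 17/6 = 17/6 ≈ 2.8333.
Step 3: Plünnecke-Ruzsa gives |3A| ≤ K³·|A| = (2.8333)³ · 6 ≈ 136.4722.
Step 4: Compute 3A = A + A + A directly by enumerating all triples (a,b,c) ∈ A³; |3A| = 31.
Step 5: Check 31 ≤ 136.4722? Yes ✓.

K = 17/6, Plünnecke-Ruzsa bound K³|A| ≈ 136.4722, |3A| = 31, inequality holds.


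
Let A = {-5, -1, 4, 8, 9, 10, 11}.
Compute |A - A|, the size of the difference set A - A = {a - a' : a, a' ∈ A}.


A - A = {a - a' : a, a' ∈ A}; |A| = 7.
Bounds: 2|A|-1 ≤ |A - A| ≤ |A|² - |A| + 1, i.e. 13 ≤ |A - A| ≤ 43.
Note: 0 ∈ A - A always (from a - a). The set is symmetric: if d ∈ A - A then -d ∈ A - A.
Enumerate nonzero differences d = a - a' with a > a' (then include -d):
Positive differences: {1, 2, 3, 4, 5, 6, 7, 9, 10, 11, 12, 13, 14, 15, 16}
Full difference set: {0} ∪ (positive diffs) ∪ (negative diffs).
|A - A| = 1 + 2·15 = 31 (matches direct enumeration: 31).

|A - A| = 31


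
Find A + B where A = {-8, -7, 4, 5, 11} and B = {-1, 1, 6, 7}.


A + B = {a + b : a ∈ A, b ∈ B}.
Enumerate all |A|·|B| = 5·4 = 20 pairs (a, b) and collect distinct sums.
a = -8: -8+-1=-9, -8+1=-7, -8+6=-2, -8+7=-1
a = -7: -7+-1=-8, -7+1=-6, -7+6=-1, -7+7=0
a = 4: 4+-1=3, 4+1=5, 4+6=10, 4+7=11
a = 5: 5+-1=4, 5+1=6, 5+6=11, 5+7=12
a = 11: 11+-1=10, 11+1=12, 11+6=17, 11+7=18
Collecting distinct sums: A + B = {-9, -8, -7, -6, -2, -1, 0, 3, 4, 5, 6, 10, 11, 12, 17, 18}
|A + B| = 16

A + B = {-9, -8, -7, -6, -2, -1, 0, 3, 4, 5, 6, 10, 11, 12, 17, 18}


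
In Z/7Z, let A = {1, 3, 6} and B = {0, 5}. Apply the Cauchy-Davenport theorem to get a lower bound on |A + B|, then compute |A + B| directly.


Cauchy-Davenport: |A + B| ≥ min(p, |A| + |B| - 1) for A, B nonempty in Z/pZ.
|A| = 3, |B| = 2, p = 7.
CD lower bound = min(7, 3 + 2 - 1) = min(7, 4) = 4.
Compute A + B mod 7 directly:
a = 1: 1+0=1, 1+5=6
a = 3: 3+0=3, 3+5=1
a = 6: 6+0=6, 6+5=4
A + B = {1, 3, 4, 6}, so |A + B| = 4.
Verify: 4 ≥ 4? Yes ✓.

CD lower bound = 4, actual |A + B| = 4.


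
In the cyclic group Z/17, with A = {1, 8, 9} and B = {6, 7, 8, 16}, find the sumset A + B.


Work in Z/17Z: reduce every sum a + b modulo 17.
Enumerate all 12 pairs:
a = 1: 1+6=7, 1+7=8, 1+8=9, 1+16=0
a = 8: 8+6=14, 8+7=15, 8+8=16, 8+16=7
a = 9: 9+6=15, 9+7=16, 9+8=0, 9+16=8
Distinct residues collected: {0, 7, 8, 9, 14, 15, 16}
|A + B| = 7 (out of 17 total residues).

A + B = {0, 7, 8, 9, 14, 15, 16}


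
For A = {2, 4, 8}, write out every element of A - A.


A - A = {a - a' : a, a' ∈ A}.
Compute a - a' for each ordered pair (a, a'):
a = 2: 2-2=0, 2-4=-2, 2-8=-6
a = 4: 4-2=2, 4-4=0, 4-8=-4
a = 8: 8-2=6, 8-4=4, 8-8=0
Collecting distinct values (and noting 0 appears from a-a):
A - A = {-6, -4, -2, 0, 2, 4, 6}
|A - A| = 7

A - A = {-6, -4, -2, 0, 2, 4, 6}


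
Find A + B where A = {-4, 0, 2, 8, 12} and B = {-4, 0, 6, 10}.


A + B = {a + b : a ∈ A, b ∈ B}.
Enumerate all |A|·|B| = 5·4 = 20 pairs (a, b) and collect distinct sums.
a = -4: -4+-4=-8, -4+0=-4, -4+6=2, -4+10=6
a = 0: 0+-4=-4, 0+0=0, 0+6=6, 0+10=10
a = 2: 2+-4=-2, 2+0=2, 2+6=8, 2+10=12
a = 8: 8+-4=4, 8+0=8, 8+6=14, 8+10=18
a = 12: 12+-4=8, 12+0=12, 12+6=18, 12+10=22
Collecting distinct sums: A + B = {-8, -4, -2, 0, 2, 4, 6, 8, 10, 12, 14, 18, 22}
|A + B| = 13

A + B = {-8, -4, -2, 0, 2, 4, 6, 8, 10, 12, 14, 18, 22}


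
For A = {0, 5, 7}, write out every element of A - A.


A - A = {a - a' : a, a' ∈ A}.
Compute a - a' for each ordered pair (a, a'):
a = 0: 0-0=0, 0-5=-5, 0-7=-7
a = 5: 5-0=5, 5-5=0, 5-7=-2
a = 7: 7-0=7, 7-5=2, 7-7=0
Collecting distinct values (and noting 0 appears from a-a):
A - A = {-7, -5, -2, 0, 2, 5, 7}
|A - A| = 7

A - A = {-7, -5, -2, 0, 2, 5, 7}


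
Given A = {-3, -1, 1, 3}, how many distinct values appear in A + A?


A + A = {a + a' : a, a' ∈ A}; |A| = 4.
General bounds: 2|A| - 1 ≤ |A + A| ≤ |A|(|A|+1)/2, i.e. 7 ≤ |A + A| ≤ 10.
Lower bound 2|A|-1 is attained iff A is an arithmetic progression.
Enumerate sums a + a' for a ≤ a' (symmetric, so this suffices):
a = -3: -3+-3=-6, -3+-1=-4, -3+1=-2, -3+3=0
a = -1: -1+-1=-2, -1+1=0, -1+3=2
a = 1: 1+1=2, 1+3=4
a = 3: 3+3=6
Distinct sums: {-6, -4, -2, 0, 2, 4, 6}
|A + A| = 7

|A + A| = 7


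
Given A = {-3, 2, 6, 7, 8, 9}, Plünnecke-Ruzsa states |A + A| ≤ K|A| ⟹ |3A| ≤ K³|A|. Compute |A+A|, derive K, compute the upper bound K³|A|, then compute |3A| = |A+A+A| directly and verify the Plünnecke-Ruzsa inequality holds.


|A| = 6.
Step 1: Compute A + A by enumerating all 36 pairs.
A + A = {-6, -1, 3, 4, 5, 6, 8, 9, 10, 11, 12, 13, 14, 15, 16, 17, 18}, so |A + A| = 17.
Step 2: Doubling constant K = |A + A|/|A| = 17/6 = 17/6 ≈ 2.8333.
Step 3: Plünnecke-Ruzsa gives |3A| ≤ K³·|A| = (2.8333)³ · 6 ≈ 136.4722.
Step 4: Compute 3A = A + A + A directly by enumerating all triples (a,b,c) ∈ A³; |3A| = 29.
Step 5: Check 29 ≤ 136.4722? Yes ✓.

K = 17/6, Plünnecke-Ruzsa bound K³|A| ≈ 136.4722, |3A| = 29, inequality holds.


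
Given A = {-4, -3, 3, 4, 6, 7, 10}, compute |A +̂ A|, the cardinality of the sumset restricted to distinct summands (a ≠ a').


Restricted sumset: A +̂ A = {a + a' : a ∈ A, a' ∈ A, a ≠ a'}.
Equivalently, take A + A and drop any sum 2a that is achievable ONLY as a + a for a ∈ A (i.e. sums representable only with equal summands).
Enumerate pairs (a, a') with a < a' (symmetric, so each unordered pair gives one sum; this covers all a ≠ a'):
  -4 + -3 = -7
  -4 + 3 = -1
  -4 + 4 = 0
  -4 + 6 = 2
  -4 + 7 = 3
  -4 + 10 = 6
  -3 + 3 = 0
  -3 + 4 = 1
  -3 + 6 = 3
  -3 + 7 = 4
  -3 + 10 = 7
  3 + 4 = 7
  3 + 6 = 9
  3 + 7 = 10
  3 + 10 = 13
  4 + 6 = 10
  4 + 7 = 11
  4 + 10 = 14
  6 + 7 = 13
  6 + 10 = 16
  7 + 10 = 17
Collected distinct sums: {-7, -1, 0, 1, 2, 3, 4, 6, 7, 9, 10, 11, 13, 14, 16, 17}
|A +̂ A| = 16
(Reference bound: |A +̂ A| ≥ 2|A| - 3 for |A| ≥ 2, with |A| = 7 giving ≥ 11.)

|A +̂ A| = 16


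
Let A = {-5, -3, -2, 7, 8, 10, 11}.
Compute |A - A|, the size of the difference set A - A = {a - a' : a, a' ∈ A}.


A - A = {a - a' : a, a' ∈ A}; |A| = 7.
Bounds: 2|A|-1 ≤ |A - A| ≤ |A|² - |A| + 1, i.e. 13 ≤ |A - A| ≤ 43.
Note: 0 ∈ A - A always (from a - a). The set is symmetric: if d ∈ A - A then -d ∈ A - A.
Enumerate nonzero differences d = a - a' with a > a' (then include -d):
Positive differences: {1, 2, 3, 4, 9, 10, 11, 12, 13, 14, 15, 16}
Full difference set: {0} ∪ (positive diffs) ∪ (negative diffs).
|A - A| = 1 + 2·12 = 25 (matches direct enumeration: 25).

|A - A| = 25


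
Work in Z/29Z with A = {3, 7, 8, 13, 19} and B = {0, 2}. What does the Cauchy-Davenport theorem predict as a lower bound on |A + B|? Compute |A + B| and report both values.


Cauchy-Davenport: |A + B| ≥ min(p, |A| + |B| - 1) for A, B nonempty in Z/pZ.
|A| = 5, |B| = 2, p = 29.
CD lower bound = min(29, 5 + 2 - 1) = min(29, 6) = 6.
Compute A + B mod 29 directly:
a = 3: 3+0=3, 3+2=5
a = 7: 7+0=7, 7+2=9
a = 8: 8+0=8, 8+2=10
a = 13: 13+0=13, 13+2=15
a = 19: 19+0=19, 19+2=21
A + B = {3, 5, 7, 8, 9, 10, 13, 15, 19, 21}, so |A + B| = 10.
Verify: 10 ≥ 6? Yes ✓.

CD lower bound = 6, actual |A + B| = 10.


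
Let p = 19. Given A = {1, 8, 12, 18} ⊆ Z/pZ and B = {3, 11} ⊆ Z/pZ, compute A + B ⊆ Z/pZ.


Work in Z/19Z: reduce every sum a + b modulo 19.
Enumerate all 8 pairs:
a = 1: 1+3=4, 1+11=12
a = 8: 8+3=11, 8+11=0
a = 12: 12+3=15, 12+11=4
a = 18: 18+3=2, 18+11=10
Distinct residues collected: {0, 2, 4, 10, 11, 12, 15}
|A + B| = 7 (out of 19 total residues).

A + B = {0, 2, 4, 10, 11, 12, 15}


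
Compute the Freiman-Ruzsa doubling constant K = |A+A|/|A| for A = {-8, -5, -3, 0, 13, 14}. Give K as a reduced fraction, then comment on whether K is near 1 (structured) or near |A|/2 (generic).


|A| = 6.
Compute A + A by enumerating all 36 pairs.
A + A = {-16, -13, -11, -10, -8, -6, -5, -3, 0, 5, 6, 8, 9, 10, 11, 13, 14, 26, 27, 28}, so |A + A| = 20.
K = |A + A| / |A| = 20/6 = 10/3 ≈ 3.3333.
Reference: AP of size 6 gives K = 11/6 ≈ 1.8333; a fully generic set of size 6 gives K ≈ 3.5000.

|A| = 6, |A + A| = 20, K = 20/6 = 10/3.


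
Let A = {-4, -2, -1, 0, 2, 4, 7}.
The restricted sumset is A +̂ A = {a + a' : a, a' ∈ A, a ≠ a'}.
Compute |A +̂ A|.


Restricted sumset: A +̂ A = {a + a' : a ∈ A, a' ∈ A, a ≠ a'}.
Equivalently, take A + A and drop any sum 2a that is achievable ONLY as a + a for a ∈ A (i.e. sums representable only with equal summands).
Enumerate pairs (a, a') with a < a' (symmetric, so each unordered pair gives one sum; this covers all a ≠ a'):
  -4 + -2 = -6
  -4 + -1 = -5
  -4 + 0 = -4
  -4 + 2 = -2
  -4 + 4 = 0
  -4 + 7 = 3
  -2 + -1 = -3
  -2 + 0 = -2
  -2 + 2 = 0
  -2 + 4 = 2
  -2 + 7 = 5
  -1 + 0 = -1
  -1 + 2 = 1
  -1 + 4 = 3
  -1 + 7 = 6
  0 + 2 = 2
  0 + 4 = 4
  0 + 7 = 7
  2 + 4 = 6
  2 + 7 = 9
  4 + 7 = 11
Collected distinct sums: {-6, -5, -4, -3, -2, -1, 0, 1, 2, 3, 4, 5, 6, 7, 9, 11}
|A +̂ A| = 16
(Reference bound: |A +̂ A| ≥ 2|A| - 3 for |A| ≥ 2, with |A| = 7 giving ≥ 11.)

|A +̂ A| = 16


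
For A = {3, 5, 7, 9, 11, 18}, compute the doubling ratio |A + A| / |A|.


|A| = 6.
Compute A + A by enumerating all 36 pairs.
A + A = {6, 8, 10, 12, 14, 16, 18, 20, 21, 22, 23, 25, 27, 29, 36}, so |A + A| = 15.
K = |A + A| / |A| = 15/6 = 5/2 ≈ 2.5000.
Reference: AP of size 6 gives K = 11/6 ≈ 1.8333; a fully generic set of size 6 gives K ≈ 3.5000.

|A| = 6, |A + A| = 15, K = 15/6 = 5/2.


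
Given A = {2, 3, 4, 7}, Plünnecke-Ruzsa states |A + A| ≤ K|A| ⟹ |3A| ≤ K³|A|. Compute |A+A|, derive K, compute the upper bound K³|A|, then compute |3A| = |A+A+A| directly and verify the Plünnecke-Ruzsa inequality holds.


|A| = 4.
Step 1: Compute A + A by enumerating all 16 pairs.
A + A = {4, 5, 6, 7, 8, 9, 10, 11, 14}, so |A + A| = 9.
Step 2: Doubling constant K = |A + A|/|A| = 9/4 = 9/4 ≈ 2.2500.
Step 3: Plünnecke-Ruzsa gives |3A| ≤ K³·|A| = (2.2500)³ · 4 ≈ 45.5625.
Step 4: Compute 3A = A + A + A directly by enumerating all triples (a,b,c) ∈ A³; |3A| = 14.
Step 5: Check 14 ≤ 45.5625? Yes ✓.

K = 9/4, Plünnecke-Ruzsa bound K³|A| ≈ 45.5625, |3A| = 14, inequality holds.


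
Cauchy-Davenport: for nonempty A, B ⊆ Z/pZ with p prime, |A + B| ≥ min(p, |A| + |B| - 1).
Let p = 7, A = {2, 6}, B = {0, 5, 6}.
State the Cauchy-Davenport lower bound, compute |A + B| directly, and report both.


Cauchy-Davenport: |A + B| ≥ min(p, |A| + |B| - 1) for A, B nonempty in Z/pZ.
|A| = 2, |B| = 3, p = 7.
CD lower bound = min(7, 2 + 3 - 1) = min(7, 4) = 4.
Compute A + B mod 7 directly:
a = 2: 2+0=2, 2+5=0, 2+6=1
a = 6: 6+0=6, 6+5=4, 6+6=5
A + B = {0, 1, 2, 4, 5, 6}, so |A + B| = 6.
Verify: 6 ≥ 4? Yes ✓.

CD lower bound = 4, actual |A + B| = 6.


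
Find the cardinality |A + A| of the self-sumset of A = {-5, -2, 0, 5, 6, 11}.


A + A = {a + a' : a, a' ∈ A}; |A| = 6.
General bounds: 2|A| - 1 ≤ |A + A| ≤ |A|(|A|+1)/2, i.e. 11 ≤ |A + A| ≤ 21.
Lower bound 2|A|-1 is attained iff A is an arithmetic progression.
Enumerate sums a + a' for a ≤ a' (symmetric, so this suffices):
a = -5: -5+-5=-10, -5+-2=-7, -5+0=-5, -5+5=0, -5+6=1, -5+11=6
a = -2: -2+-2=-4, -2+0=-2, -2+5=3, -2+6=4, -2+11=9
a = 0: 0+0=0, 0+5=5, 0+6=6, 0+11=11
a = 5: 5+5=10, 5+6=11, 5+11=16
a = 6: 6+6=12, 6+11=17
a = 11: 11+11=22
Distinct sums: {-10, -7, -5, -4, -2, 0, 1, 3, 4, 5, 6, 9, 10, 11, 12, 16, 17, 22}
|A + A| = 18

|A + A| = 18


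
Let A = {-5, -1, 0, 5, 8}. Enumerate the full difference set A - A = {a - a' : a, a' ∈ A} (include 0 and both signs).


A - A = {a - a' : a, a' ∈ A}.
Compute a - a' for each ordered pair (a, a'):
a = -5: -5--5=0, -5--1=-4, -5-0=-5, -5-5=-10, -5-8=-13
a = -1: -1--5=4, -1--1=0, -1-0=-1, -1-5=-6, -1-8=-9
a = 0: 0--5=5, 0--1=1, 0-0=0, 0-5=-5, 0-8=-8
a = 5: 5--5=10, 5--1=6, 5-0=5, 5-5=0, 5-8=-3
a = 8: 8--5=13, 8--1=9, 8-0=8, 8-5=3, 8-8=0
Collecting distinct values (and noting 0 appears from a-a):
A - A = {-13, -10, -9, -8, -6, -5, -4, -3, -1, 0, 1, 3, 4, 5, 6, 8, 9, 10, 13}
|A - A| = 19

A - A = {-13, -10, -9, -8, -6, -5, -4, -3, -1, 0, 1, 3, 4, 5, 6, 8, 9, 10, 13}


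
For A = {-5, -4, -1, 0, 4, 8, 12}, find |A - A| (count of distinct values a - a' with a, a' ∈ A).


A - A = {a - a' : a, a' ∈ A}; |A| = 7.
Bounds: 2|A|-1 ≤ |A - A| ≤ |A|² - |A| + 1, i.e. 13 ≤ |A - A| ≤ 43.
Note: 0 ∈ A - A always (from a - a). The set is symmetric: if d ∈ A - A then -d ∈ A - A.
Enumerate nonzero differences d = a - a' with a > a' (then include -d):
Positive differences: {1, 3, 4, 5, 8, 9, 12, 13, 16, 17}
Full difference set: {0} ∪ (positive diffs) ∪ (negative diffs).
|A - A| = 1 + 2·10 = 21 (matches direct enumeration: 21).

|A - A| = 21


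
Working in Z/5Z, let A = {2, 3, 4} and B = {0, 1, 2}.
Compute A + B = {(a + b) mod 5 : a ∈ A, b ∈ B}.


Work in Z/5Z: reduce every sum a + b modulo 5.
Enumerate all 9 pairs:
a = 2: 2+0=2, 2+1=3, 2+2=4
a = 3: 3+0=3, 3+1=4, 3+2=0
a = 4: 4+0=4, 4+1=0, 4+2=1
Distinct residues collected: {0, 1, 2, 3, 4}
|A + B| = 5 (out of 5 total residues).

A + B = {0, 1, 2, 3, 4}


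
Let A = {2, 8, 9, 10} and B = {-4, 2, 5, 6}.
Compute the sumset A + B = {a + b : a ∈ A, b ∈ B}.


A + B = {a + b : a ∈ A, b ∈ B}.
Enumerate all |A|·|B| = 4·4 = 16 pairs (a, b) and collect distinct sums.
a = 2: 2+-4=-2, 2+2=4, 2+5=7, 2+6=8
a = 8: 8+-4=4, 8+2=10, 8+5=13, 8+6=14
a = 9: 9+-4=5, 9+2=11, 9+5=14, 9+6=15
a = 10: 10+-4=6, 10+2=12, 10+5=15, 10+6=16
Collecting distinct sums: A + B = {-2, 4, 5, 6, 7, 8, 10, 11, 12, 13, 14, 15, 16}
|A + B| = 13

A + B = {-2, 4, 5, 6, 7, 8, 10, 11, 12, 13, 14, 15, 16}


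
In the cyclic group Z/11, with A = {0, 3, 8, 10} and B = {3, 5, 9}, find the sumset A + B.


Work in Z/11Z: reduce every sum a + b modulo 11.
Enumerate all 12 pairs:
a = 0: 0+3=3, 0+5=5, 0+9=9
a = 3: 3+3=6, 3+5=8, 3+9=1
a = 8: 8+3=0, 8+5=2, 8+9=6
a = 10: 10+3=2, 10+5=4, 10+9=8
Distinct residues collected: {0, 1, 2, 3, 4, 5, 6, 8, 9}
|A + B| = 9 (out of 11 total residues).

A + B = {0, 1, 2, 3, 4, 5, 6, 8, 9}


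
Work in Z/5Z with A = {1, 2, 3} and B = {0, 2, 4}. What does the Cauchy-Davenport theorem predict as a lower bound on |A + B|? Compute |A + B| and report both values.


Cauchy-Davenport: |A + B| ≥ min(p, |A| + |B| - 1) for A, B nonempty in Z/pZ.
|A| = 3, |B| = 3, p = 5.
CD lower bound = min(5, 3 + 3 - 1) = min(5, 5) = 5.
Compute A + B mod 5 directly:
a = 1: 1+0=1, 1+2=3, 1+4=0
a = 2: 2+0=2, 2+2=4, 2+4=1
a = 3: 3+0=3, 3+2=0, 3+4=2
A + B = {0, 1, 2, 3, 4}, so |A + B| = 5.
Verify: 5 ≥ 5? Yes ✓.

CD lower bound = 5, actual |A + B| = 5.


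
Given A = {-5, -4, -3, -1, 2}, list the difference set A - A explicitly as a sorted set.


A - A = {a - a' : a, a' ∈ A}.
Compute a - a' for each ordered pair (a, a'):
a = -5: -5--5=0, -5--4=-1, -5--3=-2, -5--1=-4, -5-2=-7
a = -4: -4--5=1, -4--4=0, -4--3=-1, -4--1=-3, -4-2=-6
a = -3: -3--5=2, -3--4=1, -3--3=0, -3--1=-2, -3-2=-5
a = -1: -1--5=4, -1--4=3, -1--3=2, -1--1=0, -1-2=-3
a = 2: 2--5=7, 2--4=6, 2--3=5, 2--1=3, 2-2=0
Collecting distinct values (and noting 0 appears from a-a):
A - A = {-7, -6, -5, -4, -3, -2, -1, 0, 1, 2, 3, 4, 5, 6, 7}
|A - A| = 15

A - A = {-7, -6, -5, -4, -3, -2, -1, 0, 1, 2, 3, 4, 5, 6, 7}


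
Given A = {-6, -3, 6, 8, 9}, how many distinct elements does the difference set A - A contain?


A - A = {a - a' : a, a' ∈ A}; |A| = 5.
Bounds: 2|A|-1 ≤ |A - A| ≤ |A|² - |A| + 1, i.e. 9 ≤ |A - A| ≤ 21.
Note: 0 ∈ A - A always (from a - a). The set is symmetric: if d ∈ A - A then -d ∈ A - A.
Enumerate nonzero differences d = a - a' with a > a' (then include -d):
Positive differences: {1, 2, 3, 9, 11, 12, 14, 15}
Full difference set: {0} ∪ (positive diffs) ∪ (negative diffs).
|A - A| = 1 + 2·8 = 17 (matches direct enumeration: 17).

|A - A| = 17


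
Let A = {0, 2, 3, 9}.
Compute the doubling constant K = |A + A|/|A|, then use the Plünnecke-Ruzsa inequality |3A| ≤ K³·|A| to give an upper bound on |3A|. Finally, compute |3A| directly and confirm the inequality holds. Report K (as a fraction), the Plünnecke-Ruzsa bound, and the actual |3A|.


|A| = 4.
Step 1: Compute A + A by enumerating all 16 pairs.
A + A = {0, 2, 3, 4, 5, 6, 9, 11, 12, 18}, so |A + A| = 10.
Step 2: Doubling constant K = |A + A|/|A| = 10/4 = 10/4 ≈ 2.5000.
Step 3: Plünnecke-Ruzsa gives |3A| ≤ K³·|A| = (2.5000)³ · 4 ≈ 62.5000.
Step 4: Compute 3A = A + A + A directly by enumerating all triples (a,b,c) ∈ A³; |3A| = 18.
Step 5: Check 18 ≤ 62.5000? Yes ✓.

K = 10/4, Plünnecke-Ruzsa bound K³|A| ≈ 62.5000, |3A| = 18, inequality holds.


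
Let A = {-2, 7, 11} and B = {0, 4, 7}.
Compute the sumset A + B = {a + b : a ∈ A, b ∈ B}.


A + B = {a + b : a ∈ A, b ∈ B}.
Enumerate all |A|·|B| = 3·3 = 9 pairs (a, b) and collect distinct sums.
a = -2: -2+0=-2, -2+4=2, -2+7=5
a = 7: 7+0=7, 7+4=11, 7+7=14
a = 11: 11+0=11, 11+4=15, 11+7=18
Collecting distinct sums: A + B = {-2, 2, 5, 7, 11, 14, 15, 18}
|A + B| = 8

A + B = {-2, 2, 5, 7, 11, 14, 15, 18}


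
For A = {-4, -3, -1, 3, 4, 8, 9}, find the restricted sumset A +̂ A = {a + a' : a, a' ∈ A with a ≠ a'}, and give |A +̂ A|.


Restricted sumset: A +̂ A = {a + a' : a ∈ A, a' ∈ A, a ≠ a'}.
Equivalently, take A + A and drop any sum 2a that is achievable ONLY as a + a for a ∈ A (i.e. sums representable only with equal summands).
Enumerate pairs (a, a') with a < a' (symmetric, so each unordered pair gives one sum; this covers all a ≠ a'):
  -4 + -3 = -7
  -4 + -1 = -5
  -4 + 3 = -1
  -4 + 4 = 0
  -4 + 8 = 4
  -4 + 9 = 5
  -3 + -1 = -4
  -3 + 3 = 0
  -3 + 4 = 1
  -3 + 8 = 5
  -3 + 9 = 6
  -1 + 3 = 2
  -1 + 4 = 3
  -1 + 8 = 7
  -1 + 9 = 8
  3 + 4 = 7
  3 + 8 = 11
  3 + 9 = 12
  4 + 8 = 12
  4 + 9 = 13
  8 + 9 = 17
Collected distinct sums: {-7, -5, -4, -1, 0, 1, 2, 3, 4, 5, 6, 7, 8, 11, 12, 13, 17}
|A +̂ A| = 17
(Reference bound: |A +̂ A| ≥ 2|A| - 3 for |A| ≥ 2, with |A| = 7 giving ≥ 11.)

|A +̂ A| = 17


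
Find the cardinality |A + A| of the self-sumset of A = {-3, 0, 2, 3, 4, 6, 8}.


A + A = {a + a' : a, a' ∈ A}; |A| = 7.
General bounds: 2|A| - 1 ≤ |A + A| ≤ |A|(|A|+1)/2, i.e. 13 ≤ |A + A| ≤ 28.
Lower bound 2|A|-1 is attained iff A is an arithmetic progression.
Enumerate sums a + a' for a ≤ a' (symmetric, so this suffices):
a = -3: -3+-3=-6, -3+0=-3, -3+2=-1, -3+3=0, -3+4=1, -3+6=3, -3+8=5
a = 0: 0+0=0, 0+2=2, 0+3=3, 0+4=4, 0+6=6, 0+8=8
a = 2: 2+2=4, 2+3=5, 2+4=6, 2+6=8, 2+8=10
a = 3: 3+3=6, 3+4=7, 3+6=9, 3+8=11
a = 4: 4+4=8, 4+6=10, 4+8=12
a = 6: 6+6=12, 6+8=14
a = 8: 8+8=16
Distinct sums: {-6, -3, -1, 0, 1, 2, 3, 4, 5, 6, 7, 8, 9, 10, 11, 12, 14, 16}
|A + A| = 18

|A + A| = 18


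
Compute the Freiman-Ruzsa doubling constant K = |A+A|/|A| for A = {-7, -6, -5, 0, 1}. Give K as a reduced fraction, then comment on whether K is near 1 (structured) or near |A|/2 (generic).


|A| = 5.
Compute A + A by enumerating all 25 pairs.
A + A = {-14, -13, -12, -11, -10, -7, -6, -5, -4, 0, 1, 2}, so |A + A| = 12.
K = |A + A| / |A| = 12/5 (already in lowest terms) ≈ 2.4000.
Reference: AP of size 5 gives K = 9/5 ≈ 1.8000; a fully generic set of size 5 gives K ≈ 3.0000.

|A| = 5, |A + A| = 12, K = 12/5.


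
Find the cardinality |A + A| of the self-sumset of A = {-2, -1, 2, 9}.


A + A = {a + a' : a, a' ∈ A}; |A| = 4.
General bounds: 2|A| - 1 ≤ |A + A| ≤ |A|(|A|+1)/2, i.e. 7 ≤ |A + A| ≤ 10.
Lower bound 2|A|-1 is attained iff A is an arithmetic progression.
Enumerate sums a + a' for a ≤ a' (symmetric, so this suffices):
a = -2: -2+-2=-4, -2+-1=-3, -2+2=0, -2+9=7
a = -1: -1+-1=-2, -1+2=1, -1+9=8
a = 2: 2+2=4, 2+9=11
a = 9: 9+9=18
Distinct sums: {-4, -3, -2, 0, 1, 4, 7, 8, 11, 18}
|A + A| = 10

|A + A| = 10


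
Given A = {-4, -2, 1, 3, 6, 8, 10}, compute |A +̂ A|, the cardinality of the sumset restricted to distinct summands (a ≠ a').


Restricted sumset: A +̂ A = {a + a' : a ∈ A, a' ∈ A, a ≠ a'}.
Equivalently, take A + A and drop any sum 2a that is achievable ONLY as a + a for a ∈ A (i.e. sums representable only with equal summands).
Enumerate pairs (a, a') with a < a' (symmetric, so each unordered pair gives one sum; this covers all a ≠ a'):
  -4 + -2 = -6
  -4 + 1 = -3
  -4 + 3 = -1
  -4 + 6 = 2
  -4 + 8 = 4
  -4 + 10 = 6
  -2 + 1 = -1
  -2 + 3 = 1
  -2 + 6 = 4
  -2 + 8 = 6
  -2 + 10 = 8
  1 + 3 = 4
  1 + 6 = 7
  1 + 8 = 9
  1 + 10 = 11
  3 + 6 = 9
  3 + 8 = 11
  3 + 10 = 13
  6 + 8 = 14
  6 + 10 = 16
  8 + 10 = 18
Collected distinct sums: {-6, -3, -1, 1, 2, 4, 6, 7, 8, 9, 11, 13, 14, 16, 18}
|A +̂ A| = 15
(Reference bound: |A +̂ A| ≥ 2|A| - 3 for |A| ≥ 2, with |A| = 7 giving ≥ 11.)

|A +̂ A| = 15


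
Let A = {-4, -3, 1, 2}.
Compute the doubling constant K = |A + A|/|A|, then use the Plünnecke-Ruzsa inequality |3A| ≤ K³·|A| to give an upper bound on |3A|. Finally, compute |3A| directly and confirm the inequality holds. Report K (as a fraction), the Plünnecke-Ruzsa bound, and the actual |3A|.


|A| = 4.
Step 1: Compute A + A by enumerating all 16 pairs.
A + A = {-8, -7, -6, -3, -2, -1, 2, 3, 4}, so |A + A| = 9.
Step 2: Doubling constant K = |A + A|/|A| = 9/4 = 9/4 ≈ 2.2500.
Step 3: Plünnecke-Ruzsa gives |3A| ≤ K³·|A| = (2.2500)³ · 4 ≈ 45.5625.
Step 4: Compute 3A = A + A + A directly by enumerating all triples (a,b,c) ∈ A³; |3A| = 16.
Step 5: Check 16 ≤ 45.5625? Yes ✓.

K = 9/4, Plünnecke-Ruzsa bound K³|A| ≈ 45.5625, |3A| = 16, inequality holds.


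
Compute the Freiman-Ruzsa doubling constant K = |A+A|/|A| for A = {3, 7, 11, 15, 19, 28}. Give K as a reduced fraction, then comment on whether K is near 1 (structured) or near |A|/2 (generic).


|A| = 6.
Compute A + A by enumerating all 36 pairs.
A + A = {6, 10, 14, 18, 22, 26, 30, 31, 34, 35, 38, 39, 43, 47, 56}, so |A + A| = 15.
K = |A + A| / |A| = 15/6 = 5/2 ≈ 2.5000.
Reference: AP of size 6 gives K = 11/6 ≈ 1.8333; a fully generic set of size 6 gives K ≈ 3.5000.

|A| = 6, |A + A| = 15, K = 15/6 = 5/2.


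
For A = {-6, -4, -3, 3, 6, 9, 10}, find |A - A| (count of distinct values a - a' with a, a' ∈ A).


A - A = {a - a' : a, a' ∈ A}; |A| = 7.
Bounds: 2|A|-1 ≤ |A - A| ≤ |A|² - |A| + 1, i.e. 13 ≤ |A - A| ≤ 43.
Note: 0 ∈ A - A always (from a - a). The set is symmetric: if d ∈ A - A then -d ∈ A - A.
Enumerate nonzero differences d = a - a' with a > a' (then include -d):
Positive differences: {1, 2, 3, 4, 6, 7, 9, 10, 12, 13, 14, 15, 16}
Full difference set: {0} ∪ (positive diffs) ∪ (negative diffs).
|A - A| = 1 + 2·13 = 27 (matches direct enumeration: 27).

|A - A| = 27


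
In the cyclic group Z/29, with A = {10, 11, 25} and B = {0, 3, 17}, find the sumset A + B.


Work in Z/29Z: reduce every sum a + b modulo 29.
Enumerate all 9 pairs:
a = 10: 10+0=10, 10+3=13, 10+17=27
a = 11: 11+0=11, 11+3=14, 11+17=28
a = 25: 25+0=25, 25+3=28, 25+17=13
Distinct residues collected: {10, 11, 13, 14, 25, 27, 28}
|A + B| = 7 (out of 29 total residues).

A + B = {10, 11, 13, 14, 25, 27, 28}


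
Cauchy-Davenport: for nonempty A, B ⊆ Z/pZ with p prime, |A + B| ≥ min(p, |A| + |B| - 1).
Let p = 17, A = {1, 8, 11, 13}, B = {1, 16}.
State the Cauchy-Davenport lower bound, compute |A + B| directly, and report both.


Cauchy-Davenport: |A + B| ≥ min(p, |A| + |B| - 1) for A, B nonempty in Z/pZ.
|A| = 4, |B| = 2, p = 17.
CD lower bound = min(17, 4 + 2 - 1) = min(17, 5) = 5.
Compute A + B mod 17 directly:
a = 1: 1+1=2, 1+16=0
a = 8: 8+1=9, 8+16=7
a = 11: 11+1=12, 11+16=10
a = 13: 13+1=14, 13+16=12
A + B = {0, 2, 7, 9, 10, 12, 14}, so |A + B| = 7.
Verify: 7 ≥ 5? Yes ✓.

CD lower bound = 5, actual |A + B| = 7.


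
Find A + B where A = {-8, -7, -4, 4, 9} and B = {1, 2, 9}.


A + B = {a + b : a ∈ A, b ∈ B}.
Enumerate all |A|·|B| = 5·3 = 15 pairs (a, b) and collect distinct sums.
a = -8: -8+1=-7, -8+2=-6, -8+9=1
a = -7: -7+1=-6, -7+2=-5, -7+9=2
a = -4: -4+1=-3, -4+2=-2, -4+9=5
a = 4: 4+1=5, 4+2=6, 4+9=13
a = 9: 9+1=10, 9+2=11, 9+9=18
Collecting distinct sums: A + B = {-7, -6, -5, -3, -2, 1, 2, 5, 6, 10, 11, 13, 18}
|A + B| = 13

A + B = {-7, -6, -5, -3, -2, 1, 2, 5, 6, 10, 11, 13, 18}


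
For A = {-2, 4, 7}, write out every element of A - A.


A - A = {a - a' : a, a' ∈ A}.
Compute a - a' for each ordered pair (a, a'):
a = -2: -2--2=0, -2-4=-6, -2-7=-9
a = 4: 4--2=6, 4-4=0, 4-7=-3
a = 7: 7--2=9, 7-4=3, 7-7=0
Collecting distinct values (and noting 0 appears from a-a):
A - A = {-9, -6, -3, 0, 3, 6, 9}
|A - A| = 7

A - A = {-9, -6, -3, 0, 3, 6, 9}


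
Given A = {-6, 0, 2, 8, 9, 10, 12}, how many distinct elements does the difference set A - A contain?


A - A = {a - a' : a, a' ∈ A}; |A| = 7.
Bounds: 2|A|-1 ≤ |A - A| ≤ |A|² - |A| + 1, i.e. 13 ≤ |A - A| ≤ 43.
Note: 0 ∈ A - A always (from a - a). The set is symmetric: if d ∈ A - A then -d ∈ A - A.
Enumerate nonzero differences d = a - a' with a > a' (then include -d):
Positive differences: {1, 2, 3, 4, 6, 7, 8, 9, 10, 12, 14, 15, 16, 18}
Full difference set: {0} ∪ (positive diffs) ∪ (negative diffs).
|A - A| = 1 + 2·14 = 29 (matches direct enumeration: 29).

|A - A| = 29


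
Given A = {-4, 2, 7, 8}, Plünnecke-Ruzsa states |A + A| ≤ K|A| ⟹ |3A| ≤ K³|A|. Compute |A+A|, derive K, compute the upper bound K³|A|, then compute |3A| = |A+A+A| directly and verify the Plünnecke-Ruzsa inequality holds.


|A| = 4.
Step 1: Compute A + A by enumerating all 16 pairs.
A + A = {-8, -2, 3, 4, 9, 10, 14, 15, 16}, so |A + A| = 9.
Step 2: Doubling constant K = |A + A|/|A| = 9/4 = 9/4 ≈ 2.2500.
Step 3: Plünnecke-Ruzsa gives |3A| ≤ K³·|A| = (2.2500)³ · 4 ≈ 45.5625.
Step 4: Compute 3A = A + A + A directly by enumerating all triples (a,b,c) ∈ A³; |3A| = 16.
Step 5: Check 16 ≤ 45.5625? Yes ✓.

K = 9/4, Plünnecke-Ruzsa bound K³|A| ≈ 45.5625, |3A| = 16, inequality holds.


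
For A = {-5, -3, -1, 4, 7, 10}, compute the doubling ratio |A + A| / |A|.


|A| = 6.
Compute A + A by enumerating all 36 pairs.
A + A = {-10, -8, -6, -4, -2, -1, 1, 2, 3, 4, 5, 6, 7, 8, 9, 11, 14, 17, 20}, so |A + A| = 19.
K = |A + A| / |A| = 19/6 (already in lowest terms) ≈ 3.1667.
Reference: AP of size 6 gives K = 11/6 ≈ 1.8333; a fully generic set of size 6 gives K ≈ 3.5000.

|A| = 6, |A + A| = 19, K = 19/6.


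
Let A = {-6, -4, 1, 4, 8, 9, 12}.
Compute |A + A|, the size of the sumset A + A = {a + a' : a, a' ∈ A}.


A + A = {a + a' : a, a' ∈ A}; |A| = 7.
General bounds: 2|A| - 1 ≤ |A + A| ≤ |A|(|A|+1)/2, i.e. 13 ≤ |A + A| ≤ 28.
Lower bound 2|A|-1 is attained iff A is an arithmetic progression.
Enumerate sums a + a' for a ≤ a' (symmetric, so this suffices):
a = -6: -6+-6=-12, -6+-4=-10, -6+1=-5, -6+4=-2, -6+8=2, -6+9=3, -6+12=6
a = -4: -4+-4=-8, -4+1=-3, -4+4=0, -4+8=4, -4+9=5, -4+12=8
a = 1: 1+1=2, 1+4=5, 1+8=9, 1+9=10, 1+12=13
a = 4: 4+4=8, 4+8=12, 4+9=13, 4+12=16
a = 8: 8+8=16, 8+9=17, 8+12=20
a = 9: 9+9=18, 9+12=21
a = 12: 12+12=24
Distinct sums: {-12, -10, -8, -5, -3, -2, 0, 2, 3, 4, 5, 6, 8, 9, 10, 12, 13, 16, 17, 18, 20, 21, 24}
|A + A| = 23

|A + A| = 23


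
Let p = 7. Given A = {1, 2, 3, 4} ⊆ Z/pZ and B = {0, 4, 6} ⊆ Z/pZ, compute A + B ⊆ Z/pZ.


Work in Z/7Z: reduce every sum a + b modulo 7.
Enumerate all 12 pairs:
a = 1: 1+0=1, 1+4=5, 1+6=0
a = 2: 2+0=2, 2+4=6, 2+6=1
a = 3: 3+0=3, 3+4=0, 3+6=2
a = 4: 4+0=4, 4+4=1, 4+6=3
Distinct residues collected: {0, 1, 2, 3, 4, 5, 6}
|A + B| = 7 (out of 7 total residues).

A + B = {0, 1, 2, 3, 4, 5, 6}


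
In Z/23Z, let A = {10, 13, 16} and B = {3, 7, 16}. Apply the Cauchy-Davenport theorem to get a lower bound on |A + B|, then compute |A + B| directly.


Cauchy-Davenport: |A + B| ≥ min(p, |A| + |B| - 1) for A, B nonempty in Z/pZ.
|A| = 3, |B| = 3, p = 23.
CD lower bound = min(23, 3 + 3 - 1) = min(23, 5) = 5.
Compute A + B mod 23 directly:
a = 10: 10+3=13, 10+7=17, 10+16=3
a = 13: 13+3=16, 13+7=20, 13+16=6
a = 16: 16+3=19, 16+7=0, 16+16=9
A + B = {0, 3, 6, 9, 13, 16, 17, 19, 20}, so |A + B| = 9.
Verify: 9 ≥ 5? Yes ✓.

CD lower bound = 5, actual |A + B| = 9.


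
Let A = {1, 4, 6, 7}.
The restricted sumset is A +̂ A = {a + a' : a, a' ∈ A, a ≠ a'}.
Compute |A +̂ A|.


Restricted sumset: A +̂ A = {a + a' : a ∈ A, a' ∈ A, a ≠ a'}.
Equivalently, take A + A and drop any sum 2a that is achievable ONLY as a + a for a ∈ A (i.e. sums representable only with equal summands).
Enumerate pairs (a, a') with a < a' (symmetric, so each unordered pair gives one sum; this covers all a ≠ a'):
  1 + 4 = 5
  1 + 6 = 7
  1 + 7 = 8
  4 + 6 = 10
  4 + 7 = 11
  6 + 7 = 13
Collected distinct sums: {5, 7, 8, 10, 11, 13}
|A +̂ A| = 6
(Reference bound: |A +̂ A| ≥ 2|A| - 3 for |A| ≥ 2, with |A| = 4 giving ≥ 5.)

|A +̂ A| = 6


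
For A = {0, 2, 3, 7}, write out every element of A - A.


A - A = {a - a' : a, a' ∈ A}.
Compute a - a' for each ordered pair (a, a'):
a = 0: 0-0=0, 0-2=-2, 0-3=-3, 0-7=-7
a = 2: 2-0=2, 2-2=0, 2-3=-1, 2-7=-5
a = 3: 3-0=3, 3-2=1, 3-3=0, 3-7=-4
a = 7: 7-0=7, 7-2=5, 7-3=4, 7-7=0
Collecting distinct values (and noting 0 appears from a-a):
A - A = {-7, -5, -4, -3, -2, -1, 0, 1, 2, 3, 4, 5, 7}
|A - A| = 13

A - A = {-7, -5, -4, -3, -2, -1, 0, 1, 2, 3, 4, 5, 7}


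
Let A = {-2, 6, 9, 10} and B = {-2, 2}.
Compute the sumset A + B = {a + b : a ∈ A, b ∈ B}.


A + B = {a + b : a ∈ A, b ∈ B}.
Enumerate all |A|·|B| = 4·2 = 8 pairs (a, b) and collect distinct sums.
a = -2: -2+-2=-4, -2+2=0
a = 6: 6+-2=4, 6+2=8
a = 9: 9+-2=7, 9+2=11
a = 10: 10+-2=8, 10+2=12
Collecting distinct sums: A + B = {-4, 0, 4, 7, 8, 11, 12}
|A + B| = 7

A + B = {-4, 0, 4, 7, 8, 11, 12}


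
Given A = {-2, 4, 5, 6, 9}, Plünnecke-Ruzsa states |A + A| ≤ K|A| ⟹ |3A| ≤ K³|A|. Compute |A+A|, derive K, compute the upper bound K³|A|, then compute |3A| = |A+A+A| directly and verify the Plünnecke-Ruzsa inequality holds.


|A| = 5.
Step 1: Compute A + A by enumerating all 25 pairs.
A + A = {-4, 2, 3, 4, 7, 8, 9, 10, 11, 12, 13, 14, 15, 18}, so |A + A| = 14.
Step 2: Doubling constant K = |A + A|/|A| = 14/5 = 14/5 ≈ 2.8000.
Step 3: Plünnecke-Ruzsa gives |3A| ≤ K³·|A| = (2.8000)³ · 5 ≈ 109.7600.
Step 4: Compute 3A = A + A + A directly by enumerating all triples (a,b,c) ∈ A³; |3A| = 25.
Step 5: Check 25 ≤ 109.7600? Yes ✓.

K = 14/5, Plünnecke-Ruzsa bound K³|A| ≈ 109.7600, |3A| = 25, inequality holds.


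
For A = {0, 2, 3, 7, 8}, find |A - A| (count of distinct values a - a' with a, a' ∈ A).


A - A = {a - a' : a, a' ∈ A}; |A| = 5.
Bounds: 2|A|-1 ≤ |A - A| ≤ |A|² - |A| + 1, i.e. 9 ≤ |A - A| ≤ 21.
Note: 0 ∈ A - A always (from a - a). The set is symmetric: if d ∈ A - A then -d ∈ A - A.
Enumerate nonzero differences d = a - a' with a > a' (then include -d):
Positive differences: {1, 2, 3, 4, 5, 6, 7, 8}
Full difference set: {0} ∪ (positive diffs) ∪ (negative diffs).
|A - A| = 1 + 2·8 = 17 (matches direct enumeration: 17).

|A - A| = 17
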